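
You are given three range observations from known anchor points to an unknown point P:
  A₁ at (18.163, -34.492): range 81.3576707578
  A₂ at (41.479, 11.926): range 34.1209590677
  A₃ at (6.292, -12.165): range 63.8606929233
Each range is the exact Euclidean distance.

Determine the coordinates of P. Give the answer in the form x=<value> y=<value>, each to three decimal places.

x=34.219 y=45.266

eq1: (x − 18.163)² + (y + 34.492)² = 81.3576707578²
eq2: (x − 41.479)² + (y − 11.926)² = 34.1209590677²
eq3: (x − 6.292)² + (y + 12.165)² = 63.8606929233²
eq3−eq1, eq3−eq2 (x²,y² cancel):
  23.742·x − 44.654·y = -1208.866346
  70.374·x + 48.182·y = 4589.108681
det = 23.742·48.182 − -44.654·70.374 = 4286.417640
x = (-1208.866346·48.182 − -44.654·4589.108681) / 4286.417640 = 34.218892
y = (23.742·4589.108681 − -1208.866346·70.374) / 4286.417640 = 45.265626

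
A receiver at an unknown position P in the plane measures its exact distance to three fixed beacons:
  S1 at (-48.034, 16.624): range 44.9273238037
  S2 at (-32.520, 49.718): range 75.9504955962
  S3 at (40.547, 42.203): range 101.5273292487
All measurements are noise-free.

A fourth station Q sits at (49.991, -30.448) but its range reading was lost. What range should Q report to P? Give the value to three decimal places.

84.569

eq1: (x + 48.034)² + (y − 16.624)² = 44.9273238037²
eq2: (x + 32.520)² + (y − 49.718)² = 75.9504955962²
eq3: (x − 40.547)² + (y − 42.203)² = 101.5273292487²
eq2−eq1, eq2−eq3 (x²,y² cancel):
  -31.028·x − 66.188·y = 2804.205965
  146.134·x − 15.030·y = -4643.598309
det = -31.028·-15.030 − -66.188·146.134 = 10138.668032
x = (2804.205965·-15.030 − -66.188·-4643.598309) / 10138.668032 = -34.471757
y = (-31.028·-4643.598309 − 2804.205965·146.134) / 10138.668032 = -26.207414
|P − Q| = √((-34.471757 − 49.991)² + (-26.207414 − -30.448)²) = 84.569143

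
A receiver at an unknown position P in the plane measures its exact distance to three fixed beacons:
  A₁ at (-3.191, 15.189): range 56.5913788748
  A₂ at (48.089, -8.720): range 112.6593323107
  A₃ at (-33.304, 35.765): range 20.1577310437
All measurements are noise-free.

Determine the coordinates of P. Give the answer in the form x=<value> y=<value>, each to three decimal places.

eq1: (x + 3.191)² + (y − 15.189)² = 56.5913788748²
eq2: (x − 48.089)² + (y + 8.720)² = 112.6593323107²
eq3: (x + 33.304)² + (y − 35.765)² = 20.1577310437²
eq3−eq2, eq3−eq1 (x²,y² cancel):
  162.786·x − 88.970·y = -12285.492356
  60.226·x − 41.152·y = -4943.653481
det = 162.786·-41.152 − -88.970·60.226 = -1340.662252
x = (-12285.492356·-41.152 − -88.970·-4943.653481) / -1340.662252 = -49.032283
y = (162.786·-4943.653481 − -12285.492356·60.226) / -1340.662252 = 48.372745

x=-49.032 y=48.373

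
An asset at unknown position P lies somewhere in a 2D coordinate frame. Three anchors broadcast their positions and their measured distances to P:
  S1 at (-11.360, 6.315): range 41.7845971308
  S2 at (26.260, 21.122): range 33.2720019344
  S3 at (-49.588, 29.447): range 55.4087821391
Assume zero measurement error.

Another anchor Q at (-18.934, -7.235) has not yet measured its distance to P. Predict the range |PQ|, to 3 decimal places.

eq1: (x + 11.360)² + (y − 6.315)² = 41.7845971308²
eq2: (x − 26.260)² + (y − 21.122)² = 33.2720019344²
eq3: (x + 49.588)² + (y − 29.447)² = 55.4087821391²
eq3−eq2, eq3−eq1 (x²,y² cancel):
  151.696·x − 16.650·y = -227.262044
  76.456·x − 46.264·y = -1832.986147
det = 151.696·-46.264 − -16.650·76.456 = -5745.071344
x = (-227.262044·-46.264 − -16.650·-1832.986147) / -5745.071344 = 3.482144
y = (151.696·-1832.986147 − -227.262044·76.456) / -5745.071344 = 45.374740
|P − Q| = √((3.482144 − -18.934)² + (45.374740 − -7.235)²) = 57.186260

57.186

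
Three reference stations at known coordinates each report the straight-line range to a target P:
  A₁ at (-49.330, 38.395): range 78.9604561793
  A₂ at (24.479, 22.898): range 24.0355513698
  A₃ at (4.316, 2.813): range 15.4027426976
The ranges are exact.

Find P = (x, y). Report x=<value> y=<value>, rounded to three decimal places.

eq1: (x + 49.330)² + (y − 38.395)² = 78.9604561793²
eq2: (x − 24.479)² + (y − 22.898)² = 24.0355513698²
eq3: (x − 4.316)² + (y − 2.813)² = 15.4027426976²
eq1−eq3, eq1−eq2 (x²,y² cancel):
  107.292·x − 71.164·y = 2116.425057
  147.618·x − 30.994·y = 2872.960830
det = 107.292·-30.994 − -71.164·147.618 = 7179.679104
x = (2116.425057·-30.994 − -71.164·2872.960830) / 7179.679104 = 19.339988
y = (107.292·2872.960830 − 2116.425057·147.618) / 7179.679104 = -0.581742

x=19.340 y=-0.582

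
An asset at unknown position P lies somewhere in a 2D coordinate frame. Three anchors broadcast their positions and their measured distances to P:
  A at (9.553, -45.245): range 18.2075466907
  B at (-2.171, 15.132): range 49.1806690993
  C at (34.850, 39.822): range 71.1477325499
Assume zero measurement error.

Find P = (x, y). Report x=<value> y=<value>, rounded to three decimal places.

eq1: (x − 9.553)² + (y + 45.245)² = 18.2075466907²
eq2: (x + 2.171)² + (y − 15.132)² = 49.1806690993²
eq3: (x − 34.850)² + (y − 39.822)² = 71.1477325499²
eq2−eq1, eq2−eq3 (x²,y² cancel):
  23.448·x − 120.754·y = 3991.902626
  74.042·x + 49.380·y = -76.638115
det = 23.448·49.380 − -120.754·74.042 = 10098.729908
x = (3991.902626·49.380 − -120.754·-76.638115) / 10098.729908 = 18.602913
y = (23.448·-76.638115 − 3991.902626·74.042) / 10098.729908 = -29.445828

x=18.603 y=-29.446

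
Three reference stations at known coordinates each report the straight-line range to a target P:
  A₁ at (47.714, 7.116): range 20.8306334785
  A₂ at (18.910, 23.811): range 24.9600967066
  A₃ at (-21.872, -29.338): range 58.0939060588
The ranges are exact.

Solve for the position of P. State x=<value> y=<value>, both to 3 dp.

eq1: (x − 47.714)² + (y − 7.116)² = 20.8306334785²
eq2: (x − 18.910)² + (y − 23.811)² = 24.9600967066²
eq3: (x + 21.872)² + (y + 29.338)² = 58.0939060588²
eq3−eq1, eq3−eq2 (x²,y² cancel):
  139.172·x + 72.908·y = 3929.147254
  81.564·x + 106.298·y = 2337.344687
det = 139.172·106.298 − 72.908·81.564 = 8847.037144
x = (3929.147254·106.298 − 72.908·2337.344687) / 8847.037144 = 27.947138
y = (139.172·2337.344687 − 3929.147254·81.564) / 8847.037144 = 0.544359

x=27.947 y=0.544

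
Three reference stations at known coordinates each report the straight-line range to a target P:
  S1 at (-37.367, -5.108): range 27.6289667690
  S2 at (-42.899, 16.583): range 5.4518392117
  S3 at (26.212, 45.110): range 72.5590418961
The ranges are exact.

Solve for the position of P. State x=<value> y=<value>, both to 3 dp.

eq1: (x + 37.367)² + (y + 5.108)² = 27.6289667690²
eq2: (x + 42.899)² + (y − 16.583)² = 5.4518392117²
eq3: (x − 26.212)² + (y − 45.110)² = 72.5590418961²
eq3−eq2, eq3−eq1 (x²,y² cancel):
  -138.222·x − 57.054·y = 4628.431056
  -127.158·x − 100.436·y = 3201.858065
det = -138.222·-100.436 − -57.054·-127.158 = 6627.592260
x = (4628.431056·-100.436 − -57.054·3201.858065) / 6627.592260 = -42.576894
y = (-138.222·3201.858065 − 4628.431056·-127.158) / 6627.592260 = 22.025316

x=-42.577 y=22.025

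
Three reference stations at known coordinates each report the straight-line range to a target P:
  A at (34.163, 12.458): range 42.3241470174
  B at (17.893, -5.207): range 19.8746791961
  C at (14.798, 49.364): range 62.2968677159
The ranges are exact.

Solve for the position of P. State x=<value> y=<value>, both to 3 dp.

eq1: (x − 34.163)² + (y − 12.458)² = 42.3241470174²
eq2: (x − 17.893)² + (y + 5.207)² = 19.8746791961²
eq3: (x − 14.798)² + (y − 49.364)² = 62.2968677159²
eq1−eq3, eq1−eq2 (x²,y² cancel):
  -38.730·x + 73.812·y = -756.093339
  -32.540·x − 35.330·y = 421.290513
det = -38.730·-35.330 − 73.812·-32.540 = 3770.173380
x = (-756.093339·-35.330 − 73.812·421.290513) / 3770.173380 = -1.162683
y = (-38.730·421.290513 − -756.093339·-32.540) / 3770.173380 = -10.853575

x=-1.163 y=-10.854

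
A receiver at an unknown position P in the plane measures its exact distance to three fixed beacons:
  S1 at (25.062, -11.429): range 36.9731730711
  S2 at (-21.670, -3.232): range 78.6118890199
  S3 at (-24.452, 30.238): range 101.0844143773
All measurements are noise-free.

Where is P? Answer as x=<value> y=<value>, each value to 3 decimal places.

eq1: (x − 25.062)² + (y + 11.429)² = 36.9731730711²
eq2: (x + 21.670)² + (y + 3.232)² = 78.6118890199²
eq3: (x + 24.452)² + (y − 30.238)² = 101.0844143773²
eq2−eq3, eq2−eq1 (x²,y² cancel):
  -5.564·x + 66.940·y = -3006.027511
  93.464·x − 16.394·y = 5091.504729
det = -5.564·-16.394 − 66.940·93.464 = -6165.263944
x = (-3006.027511·-16.394 − 66.940·5091.504729) / -6165.263944 = 47.288245
y = (-5.564·5091.504729 − -3006.027511·93.464) / -6165.263944 = -40.975735

x=47.288 y=-40.976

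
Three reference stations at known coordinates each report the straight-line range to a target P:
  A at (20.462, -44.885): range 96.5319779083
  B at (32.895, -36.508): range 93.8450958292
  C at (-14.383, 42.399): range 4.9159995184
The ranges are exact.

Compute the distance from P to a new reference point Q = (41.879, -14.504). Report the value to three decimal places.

eq1: (x − 20.462)² + (y + 44.885)² = 96.5319779083²
eq2: (x − 32.895)² + (y + 36.508)² = 93.8450958292²
eq3: (x + 14.383)² + (y − 42.399)² = 4.9159995184²
eq2−eq1, eq2−eq3 (x²,y² cancel):
  -24.866·x − 16.754·y = -493.079168
  -94.556·x + 157.814·y = 8372.365761
det = -24.866·157.814 − -16.754·-94.556 = -5508.394148
x = (-493.079168·157.814 − -16.754·8372.365761) / -5508.394148 = -11.338299
y = (-24.866·8372.365761 − -493.079168·-94.556) / -5508.394148 = 46.258643
|P − Q| = √((-11.338299 − 41.879)² + (46.258643 − -14.504)²) = 80.772395

80.772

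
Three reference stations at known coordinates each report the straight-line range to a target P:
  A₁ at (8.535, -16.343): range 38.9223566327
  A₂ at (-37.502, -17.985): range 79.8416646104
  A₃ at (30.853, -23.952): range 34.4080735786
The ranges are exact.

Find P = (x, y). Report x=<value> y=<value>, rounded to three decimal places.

x=37.334 y=9.840

eq1: (x − 8.535)² + (y + 16.343)² = 38.9223566327²
eq2: (x + 37.502)² + (y + 17.985)² = 79.8416646104²
eq3: (x − 30.853)² + (y + 23.952)² = 34.4080735786²
eq3−eq1, eq3−eq2 (x²,y² cancel):
  -44.636·x + 15.218·y = -1516.700357
  -136.710·x + 11.934·y = -4986.521564
det = -44.636·11.934 − 15.218·-136.710 = 1547.766756
x = (-1516.700357·11.934 − 15.218·-4986.521564) / 1547.766756 = 37.334167
y = (-44.636·-4986.521564 − -1516.700357·-136.710) / 1547.766756 = 9.840159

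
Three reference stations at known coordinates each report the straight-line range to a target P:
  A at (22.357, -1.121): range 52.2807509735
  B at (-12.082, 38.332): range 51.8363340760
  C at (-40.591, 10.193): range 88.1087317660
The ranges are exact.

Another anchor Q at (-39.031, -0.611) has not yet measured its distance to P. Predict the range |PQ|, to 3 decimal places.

eq1: (x − 22.357)² + (y + 1.121)² = 52.2807509735²
eq2: (x + 12.082)² + (y − 38.332)² = 51.8363340760²
eq3: (x + 40.591)² + (y − 10.193)² = 88.1087317660²
eq1−eq2, eq1−eq3 (x²,y² cancel):
  -68.878·x + 78.906·y = 1160.496250
  -125.896·x + 22.628·y = -3779.437251
det = -68.878·22.628 − 78.906·-125.896 = 8375.378392
x = (1160.496250·22.628 − 78.906·-3779.437251) / 8375.378392 = 38.742128
y = (-68.878·-3779.437251 − 1160.496250·-125.896) / 8375.378392 = 48.525797
|P − Q| = √((38.742128 − -39.031)² + (48.525797 − -0.611)²) = 91.995024

91.995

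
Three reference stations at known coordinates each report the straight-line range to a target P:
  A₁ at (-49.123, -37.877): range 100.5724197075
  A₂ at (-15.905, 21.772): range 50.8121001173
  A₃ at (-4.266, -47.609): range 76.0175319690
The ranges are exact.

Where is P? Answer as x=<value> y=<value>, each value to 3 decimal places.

eq1: (x + 49.123)² + (y + 37.877)² = 100.5724197075²
eq2: (x + 15.905)² + (y − 21.772)² = 50.8121001173²
eq3: (x + 4.266)² + (y + 47.609)² = 76.0175319690²
eq2−eq1, eq2−eq3 (x²,y² cancel):
  -66.436·x − 119.298·y = -4412.194838
  23.278·x − 138.762·y = -1638.969020
det = -66.436·-138.762 − -119.298·23.278 = 11995.811076
x = (-4412.194838·-138.762 − -119.298·-1638.969020) / 11995.811076 = 34.738731
y = (-66.436·-1638.969020 − -4412.194838·23.278) / 11995.811076 = 17.638959

x=34.739 y=17.639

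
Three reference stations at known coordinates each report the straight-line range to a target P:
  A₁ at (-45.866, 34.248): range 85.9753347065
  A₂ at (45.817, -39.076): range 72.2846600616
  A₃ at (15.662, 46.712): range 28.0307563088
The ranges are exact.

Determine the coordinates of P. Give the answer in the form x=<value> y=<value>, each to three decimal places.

eq1: (x + 45.866)² + (y − 34.248)² = 85.9753347065²
eq2: (x − 45.817)² + (y + 39.076)² = 72.2846600616²
eq3: (x − 15.662)² + (y − 46.712)² = 28.0307563088²
eq1−eq2, eq1−eq3 (x²,y² cancel):
  183.366·x − 146.648·y = 2516.201903
  123.056·x + 24.928·y = 5756.728607
det = 183.366·24.928 − -146.648·123.056 = 22616.863936
x = (2516.201903·24.928 − -146.648·5756.728607) / 22616.863936 = 40.100017
y = (183.366·5756.728607 − 2516.201903·123.056) / 22616.863936 = 32.982228

x=40.100 y=32.982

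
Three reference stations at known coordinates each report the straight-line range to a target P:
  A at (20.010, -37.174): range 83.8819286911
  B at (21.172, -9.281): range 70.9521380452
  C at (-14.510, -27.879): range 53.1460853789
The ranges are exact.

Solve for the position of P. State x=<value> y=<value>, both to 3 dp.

x=-45.347 y=15.406

eq1: (x − 20.010)² + (y + 37.174)² = 83.8819286911²
eq2: (x − 21.172)² + (y + 9.281)² = 70.9521380452²
eq3: (x + 14.510)² + (y + 27.879)² = 53.1460853789²
eq2−eq1, eq2−eq3 (x²,y² cancel):
  -2.324·x − 55.786·y = -754.056237
  -71.364·x − 37.196·y = 2663.087698
det = -2.324·-37.196 − -55.786·-71.364 = -3894.668600
x = (-754.056237·-37.196 − -55.786·2663.087698) / -3894.668600 = -45.346833
y = (-2.324·2663.087698 − -754.056237·-71.364) / -3894.668600 = 15.406057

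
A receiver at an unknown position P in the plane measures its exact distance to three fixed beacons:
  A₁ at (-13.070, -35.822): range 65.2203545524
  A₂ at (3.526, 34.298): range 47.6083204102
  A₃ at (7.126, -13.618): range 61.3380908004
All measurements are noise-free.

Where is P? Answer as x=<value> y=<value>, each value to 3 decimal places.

x=-42.559 y=22.351

eq1: (x + 13.070)² + (y + 35.822)² = 65.2203545524²
eq2: (x − 3.526)² + (y − 34.298)² = 47.6083204102²
eq3: (x − 7.126)² + (y + 13.618)² = 61.3380908004²
eq1−eq2, eq1−eq3 (x²,y² cancel):
  33.192·x + 140.240·y = 1721.887372
  40.392·x + 44.408·y = -726.477519
det = 33.192·44.408 − 140.240·40.392 = -4190.583744
x = (1721.887372·44.408 − 140.240·-726.477519) / -4190.583744 = -42.558935
y = (33.192·-726.477519 − 1721.887372·40.392) / -4190.583744 = 22.350995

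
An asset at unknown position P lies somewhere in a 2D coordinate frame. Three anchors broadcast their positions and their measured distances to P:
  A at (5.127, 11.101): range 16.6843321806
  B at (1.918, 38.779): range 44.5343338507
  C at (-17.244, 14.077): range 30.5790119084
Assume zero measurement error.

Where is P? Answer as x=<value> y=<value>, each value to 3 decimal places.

eq1: (x − 5.127)² + (y − 11.101)² = 16.6843321806²
eq2: (x − 1.918)² + (y − 38.779)² = 44.5343338507²
eq3: (x + 17.244)² + (y − 14.077)² = 30.5790119084²
eq2−eq3, eq2−eq1 (x²,y² cancel):
  -38.324·x − 49.404·y = 36.258822
  6.418·x − 55.356·y = 346.968716
det = -38.324·-55.356 − -49.404·6.418 = 2438.538216
x = (36.258822·-55.356 − -49.404·346.968716) / 2438.538216 = 6.206382
y = (-38.324·346.968716 − 36.258822·6.418) / 2438.538216 = -5.548381

x=6.206 y=-5.548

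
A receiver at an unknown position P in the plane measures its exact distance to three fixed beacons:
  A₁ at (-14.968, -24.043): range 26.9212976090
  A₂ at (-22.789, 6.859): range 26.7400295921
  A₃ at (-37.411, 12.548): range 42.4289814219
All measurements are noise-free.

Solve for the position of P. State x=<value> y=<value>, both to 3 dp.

x=2.008 y=-3.149

eq1: (x + 14.968)² + (y + 24.043)² = 26.9212976090²
eq2: (x + 22.789)² + (y − 6.859)² = 26.7400295921²
eq3: (x + 37.411)² + (y − 12.548)² = 42.4289814219²
eq3−eq2, eq3−eq1 (x²,y² cancel):
  29.244·x − 11.378·y = 94.538459
  44.886·x − 73.182·y = 320.533848
det = 29.244·-73.182 − -11.378·44.886 = -1629.421500
x = (94.538459·-73.182 − -11.378·320.533848) / -1629.421500 = 2.007755
y = (29.244·320.533848 − 94.538459·44.886) / -1629.421500 = -3.148503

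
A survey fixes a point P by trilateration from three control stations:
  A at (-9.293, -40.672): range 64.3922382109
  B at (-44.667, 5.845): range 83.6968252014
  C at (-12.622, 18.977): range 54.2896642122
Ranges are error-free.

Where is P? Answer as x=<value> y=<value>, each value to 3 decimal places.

x=38.941 y=1.988

eq1: (x + 9.293)² + (y + 40.672)² = 64.3922382109²
eq2: (x + 44.667)² + (y − 5.845)² = 83.6968252014²
eq3: (x + 12.622)² + (y − 18.977)² = 54.2896642122²
eq3−eq1, eq3−eq2 (x²,y² cancel):
  6.658·x − 119.298·y = 22.137318
  -64.090·x − 26.264·y = -2547.927408
det = 6.658·-26.264 − -119.298·-64.090 = -7820.674532
x = (22.137318·-26.264 − -119.298·-2547.927408) / -7820.674532 = 38.940894
y = (6.658·-2547.927408 − 22.137318·-64.090) / -7820.674532 = 1.987721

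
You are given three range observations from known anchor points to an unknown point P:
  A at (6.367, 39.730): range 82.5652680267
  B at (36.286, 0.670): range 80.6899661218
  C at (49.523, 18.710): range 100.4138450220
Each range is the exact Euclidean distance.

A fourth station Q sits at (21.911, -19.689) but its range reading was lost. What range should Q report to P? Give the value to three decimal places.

eq1: (x − 6.367)² + (y − 39.730)² = 82.5652680267²
eq2: (x − 36.286)² + (y − 0.670)² = 80.6899661218²
eq3: (x − 49.523)² + (y − 18.710)² = 100.4138450220²
eq1−eq3, eq1−eq2 (x²,y² cancel):
  86.312·x − 42.040·y = -2082.336748
  59.838·x − 78.120·y = 4.263959
det = 86.312·-78.120 − -42.040·59.838 = -4227.103920
x = (-2082.336748·-78.120 − -42.040·4.263959) / -4227.103920 = -38.525526
y = (86.312·4.263959 − -2082.336748·59.838) / -4227.103920 = -29.564189
|P − Q| = √((-38.525526 − 21.911)² + (-29.564189 − -19.689)²) = 61.238003

61.238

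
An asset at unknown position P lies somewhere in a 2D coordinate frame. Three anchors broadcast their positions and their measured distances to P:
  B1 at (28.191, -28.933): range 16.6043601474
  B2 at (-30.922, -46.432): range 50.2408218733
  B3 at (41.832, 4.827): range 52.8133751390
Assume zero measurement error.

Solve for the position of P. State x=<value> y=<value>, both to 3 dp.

eq1: (x − 28.191)² + (y + 28.933)² = 16.6043601474²
eq2: (x + 30.922)² + (y + 46.432)² = 50.2408218733²
eq3: (x − 41.832)² + (y − 4.827)² = 52.8133751390²
eq3−eq1, eq3−eq2 (x²,y² cancel):
  -27.282·x − 67.520·y = 2372.182635
  -145.508·x − 102.518·y = 1603.996966
det = -27.282·-102.518 − -67.520·-145.508 = -7027.804084
x = (2372.182635·-102.518 − -67.520·1603.996966) / -7027.804084 = 19.193697
y = (-27.282·1603.996966 − 2372.182635·-145.508) / -7027.804084 = -42.888405

x=19.194 y=-42.888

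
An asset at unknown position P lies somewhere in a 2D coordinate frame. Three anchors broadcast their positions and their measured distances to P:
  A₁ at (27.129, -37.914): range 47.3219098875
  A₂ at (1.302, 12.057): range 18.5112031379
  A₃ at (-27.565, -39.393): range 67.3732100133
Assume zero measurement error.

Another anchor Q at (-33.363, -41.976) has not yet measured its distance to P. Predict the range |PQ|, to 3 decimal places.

73.310

eq1: (x − 27.129)² + (y + 37.914)² = 47.3219098875²
eq2: (x − 1.302)² + (y − 12.057)² = 18.5112031379²
eq3: (x + 27.565)² + (y + 39.393)² = 67.3732100133²
eq2−eq1, eq2−eq3 (x²,y² cancel):
  51.654·x − 99.942·y = 129.689070
  -57.734·x − 102.900·y = -2031.913565
det = 51.654·-102.900 − -99.942·-57.734 = -11085.248028
x = (129.689070·-102.900 − -99.942·-2031.913565) / -11085.248028 = 19.523109
y = (51.654·-2031.913565 − 129.689070·-57.734) / -11085.248028 = 8.792676
|P − Q| = √((19.523109 − -33.363)² + (8.792676 − -41.976)²) = 73.310293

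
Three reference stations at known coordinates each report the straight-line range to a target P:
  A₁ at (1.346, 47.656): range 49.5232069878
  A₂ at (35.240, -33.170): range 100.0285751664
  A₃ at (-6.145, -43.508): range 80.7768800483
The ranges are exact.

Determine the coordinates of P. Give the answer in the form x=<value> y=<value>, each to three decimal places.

eq1: (x − 1.346)² + (y − 47.656)² = 49.5232069878²
eq2: (x − 35.240)² + (y + 33.170)² = 100.0285751664²
eq3: (x + 6.145)² + (y + 43.508)² = 80.7768800483²
eq2−eq1, eq2−eq3 (x²,y² cancel):
  -67.788·x + 161.652·y = 7483.967371
  -82.770·x − 20.676·y = 3069.412088
det = -67.788·-20.676 − 161.652·-82.770 = 14781.520728
x = (7483.967371·-20.676 − 161.652·3069.412088) / 14781.520728 = -44.035734
y = (-67.788·3069.412088 − 7483.967371·-82.770) / 14781.520728 = 27.830606

x=-44.036 y=27.831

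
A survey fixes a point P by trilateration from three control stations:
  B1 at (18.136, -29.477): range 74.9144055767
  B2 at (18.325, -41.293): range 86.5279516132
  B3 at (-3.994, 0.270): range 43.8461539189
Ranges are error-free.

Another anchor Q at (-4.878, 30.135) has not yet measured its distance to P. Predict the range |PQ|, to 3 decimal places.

15.237

eq1: (x − 18.136)² + (y + 29.477)² = 74.9144055767²
eq2: (x − 18.325)² + (y + 41.293)² = 86.5279516132²
eq3: (x + 3.994)² + (y − 0.270)² = 43.8461539189²
eq3−eq2, eq3−eq1 (x²,y² cancel):
  44.638·x − 83.126·y = -3539.708659
  44.260·x − 59.494·y = -2507.899860
det = 44.638·-59.494 − -83.126·44.260 = 1023.463588
x = (-3539.708659·-59.494 − -83.126·-2507.899860) / 1023.463588 = 2.071147
y = (44.638·-2507.899860 − -3539.708659·44.260) / 1023.463588 = 43.694638
|P − Q| = √((2.071147 − -4.878)² + (43.694638 − 30.135)²) = 15.236615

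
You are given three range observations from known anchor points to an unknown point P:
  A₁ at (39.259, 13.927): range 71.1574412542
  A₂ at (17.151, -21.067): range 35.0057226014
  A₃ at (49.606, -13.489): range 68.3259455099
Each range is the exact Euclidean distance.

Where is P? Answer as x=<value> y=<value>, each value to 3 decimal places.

eq1: (x − 39.259)² + (y − 13.927)² = 71.1574412542²
eq2: (x − 17.151)² + (y + 21.067)² = 35.0057226014²
eq3: (x − 49.606)² + (y + 13.489)² = 68.3259455099²
eq3−eq1, eq3−eq2 (x²,y² cancel):
  -20.694·x + 54.832·y = -1302.424563
  -64.910·x − 15.156·y = 1538.301148
det = -20.694·-15.156 − 54.832·-64.910 = 3872.783384
x = (-1302.424563·-15.156 − 54.832·1538.301148) / 3872.783384 = -16.682725
y = (-20.694·1538.301148 − -1302.424563·-64.910) / 3872.783384 = -30.049184

x=-16.683 y=-30.049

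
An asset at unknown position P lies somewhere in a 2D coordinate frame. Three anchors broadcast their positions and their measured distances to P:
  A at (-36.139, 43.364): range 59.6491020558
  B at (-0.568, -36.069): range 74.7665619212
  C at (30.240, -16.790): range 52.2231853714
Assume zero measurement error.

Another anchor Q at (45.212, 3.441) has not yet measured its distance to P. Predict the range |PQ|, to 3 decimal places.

eq1: (x + 36.139)² + (y − 43.364)² = 59.6491020558²
eq2: (x + 0.568)² + (y + 36.069)² = 74.7665619212²
eq3: (x − 30.240)² + (y + 16.790)² = 52.2231853714²
eq2−eq1, eq2−eq3 (x²,y² cancel):
  -71.142·x + 158.866·y = 3917.191837
  61.616·x + 38.558·y = 2757.844006
det = -71.142·38.558 − 158.866·61.616 = -12531.780692
x = (3917.191837·38.558 − 158.866·2757.844006) / -12531.780692 = 22.908840
y = (-71.142·2757.844006 − 3917.191837·61.616) / -12531.780692 = 34.916046
|P − Q| = √((22.908840 − 45.212)² + (34.916046 − 3.441)²) = 38.576022

38.576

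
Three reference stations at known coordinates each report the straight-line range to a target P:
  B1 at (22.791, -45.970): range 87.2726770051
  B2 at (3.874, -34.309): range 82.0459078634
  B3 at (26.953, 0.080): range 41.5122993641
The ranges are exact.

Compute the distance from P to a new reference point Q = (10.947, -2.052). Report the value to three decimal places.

50.446

eq1: (x − 22.791)² + (y + 45.970)² = 87.2726770051²
eq2: (x − 3.874)² + (y + 34.309)² = 82.0459078634²
eq3: (x − 26.953)² + (y − 0.080)² = 41.5122993641²
eq3−eq1, eq3−eq2 (x²,y² cancel):
  -8.324·x − 92.100·y = -3987.049181
  -46.158·x − 68.778·y = -4542.615251
det = -8.324·-68.778 − -92.100·-46.158 = -3678.643728
x = (-3987.049181·-68.778 − -92.100·-4542.615251) / -3678.643728 = 39.186615
y = (-8.324·-4542.615251 − -3987.049181·-46.158) / -3678.643728 = 39.748749
|P − Q| = √((39.186615 − 10.947)² + (39.748749 − -2.052)²) = 50.445798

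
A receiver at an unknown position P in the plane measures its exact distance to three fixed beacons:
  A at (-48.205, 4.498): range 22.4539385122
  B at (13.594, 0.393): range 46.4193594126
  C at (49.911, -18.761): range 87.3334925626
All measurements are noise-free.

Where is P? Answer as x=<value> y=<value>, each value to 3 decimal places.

eq1: (x + 48.205)² + (y − 4.498)² = 22.4539385122²
eq2: (x − 13.594)² + (y − 0.393)² = 46.4193594126²
eq3: (x − 49.911)² + (y + 18.761)² = 87.3334925626²
eq1−eq2, eq1−eq3 (x²,y² cancel):
  123.598·x − 8.210·y = -3809.580318
  196.232·x − 46.518·y = -6623.830555
det = 123.598·-46.518 − -8.210·196.232 = -4138.467044
x = (-3809.580318·-46.518 − -8.210·-6623.830555) / -4138.467044 = -29.680654
y = (123.598·-6623.830555 − -3809.580318·196.232) / -4138.467044 = 17.187679

x=-29.681 y=17.188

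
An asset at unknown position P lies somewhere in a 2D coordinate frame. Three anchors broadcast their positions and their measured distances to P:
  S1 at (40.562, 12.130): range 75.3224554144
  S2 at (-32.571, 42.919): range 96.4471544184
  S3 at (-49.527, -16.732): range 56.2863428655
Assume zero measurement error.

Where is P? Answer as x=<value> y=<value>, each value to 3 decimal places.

x=-3.421 y=-49.017

eq1: (x − 40.562)² + (y − 12.130)² = 75.3224554144²
eq2: (x + 32.571)² + (y − 42.919)² = 96.4471544184²
eq3: (x + 49.527)² + (y + 16.732)² = 56.2863428655²
eq2−eq1, eq2−eq3 (x²,y² cancel):
  146.266·x − 61.578·y = 2518.083448
  -33.912·x − 119.302·y = 5963.874153
det = 146.266·-119.302 − -61.578·-33.912 = -19538.059468
x = (2518.083448·-119.302 − -61.578·5963.874153) / -19538.059468 = -3.420557
y = (146.266·5963.874153 − 2518.083448·-33.912) / -19538.059468 = -49.017420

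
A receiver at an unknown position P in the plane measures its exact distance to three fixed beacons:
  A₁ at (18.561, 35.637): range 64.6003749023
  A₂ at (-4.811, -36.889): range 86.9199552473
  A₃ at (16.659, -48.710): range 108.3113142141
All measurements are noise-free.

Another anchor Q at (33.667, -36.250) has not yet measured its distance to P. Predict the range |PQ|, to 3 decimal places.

110.005

eq1: (x − 18.561)² + (y − 35.637)² = 64.6003749023²
eq2: (x + 4.811)² + (y + 36.889)² = 86.9199552473²
eq3: (x − 16.659)² + (y + 48.710)² = 108.3113142141²
eq2−eq1, eq2−eq3 (x²,y² cancel):
  46.744·x + 145.052·y = 3612.432631
  42.940·x − 23.642·y = -2910.019828
det = 46.744·-23.642 − 145.052·42.940 = -7333.654528
x = (3612.432631·-23.642 − 145.052·-2910.019828) / -7333.654528 = -45.911498
y = (46.744·-2910.019828 − 3612.432631·42.940) / -7333.654528 = 39.699692
|P − Q| = √((-45.911498 − 33.667)² + (39.699692 − -36.250)²) = 110.004968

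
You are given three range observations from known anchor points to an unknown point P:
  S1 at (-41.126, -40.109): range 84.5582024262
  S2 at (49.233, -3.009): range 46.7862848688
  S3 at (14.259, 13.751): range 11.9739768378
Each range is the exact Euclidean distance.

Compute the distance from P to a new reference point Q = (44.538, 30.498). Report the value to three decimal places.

eq1: (x + 41.126)² + (y + 40.109)² = 84.5582024262²
eq2: (x − 49.233)² + (y + 3.009)² = 46.7862848688²
eq3: (x − 14.259)² + (y − 13.751)² = 11.9739768378²
eq3−eq2, eq3−eq1 (x²,y² cancel):
  69.948·x − 33.520·y = -5.047043
  -110.770·x − 107.720·y = -4099.042801
det = 69.948·-107.720 − -33.520·-110.770 = -11247.808960
x = (-5.047043·-107.720 − -33.520·-4099.042801) / -11247.808960 = 12.167369
y = (69.948·-4099.042801 − -5.047043·-110.770) / -11247.808960 = 25.540877
|P − Q| = √((12.167369 − 44.538)² + (25.540877 − 30.498)²) = 32.747989

32.748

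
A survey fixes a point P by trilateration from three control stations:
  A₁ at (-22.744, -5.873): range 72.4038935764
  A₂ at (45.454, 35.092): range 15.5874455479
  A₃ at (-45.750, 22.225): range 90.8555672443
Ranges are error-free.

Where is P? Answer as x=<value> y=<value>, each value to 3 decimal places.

eq1: (x + 22.744)² + (y + 5.873)² = 72.4038935764²
eq2: (x − 45.454)² + (y − 35.092)² = 15.5874455479²
eq3: (x + 45.750)² + (y − 22.225)² = 90.8555672443²
eq1−eq2, eq1−eq3 (x²,y² cancel):
  136.396·x + 81.930·y = 7745.088261
  -46.012·x + 56.196·y = -977.178834
det = 136.396·56.196 − 81.930·-46.012 = 11434.672776
x = (7745.088261·56.196 − 81.930·-977.178834) / 11434.672776 = 45.064975
y = (136.396·-977.178834 − 7745.088261·-46.012) / 11434.672776 = 19.509410

x=45.065 y=19.509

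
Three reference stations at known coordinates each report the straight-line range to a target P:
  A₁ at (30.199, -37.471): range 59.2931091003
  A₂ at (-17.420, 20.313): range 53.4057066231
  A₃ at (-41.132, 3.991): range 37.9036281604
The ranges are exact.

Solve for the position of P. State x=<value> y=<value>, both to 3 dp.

x=-28.828 y=-31.860

eq1: (x − 30.199)² + (y + 37.471)² = 59.2931091003²
eq2: (x + 17.420)² + (y − 20.313)² = 53.4057066231²
eq3: (x + 41.132)² + (y − 3.991)² = 37.9036281604²
eq1−eq3, eq1−eq2 (x²,y² cancel):
  -142.662·x + 82.924·y = 1470.701822
  -95.238·x + 115.568·y = -936.477786
det = -142.662·115.568 − 82.924·-95.238 = -8589.646104
x = (1470.701822·115.568 − 82.924·-936.477786) / -8589.646104 = -28.828027
y = (-142.662·-936.477786 − 1470.701822·-95.238) / -8589.646104 = -31.860043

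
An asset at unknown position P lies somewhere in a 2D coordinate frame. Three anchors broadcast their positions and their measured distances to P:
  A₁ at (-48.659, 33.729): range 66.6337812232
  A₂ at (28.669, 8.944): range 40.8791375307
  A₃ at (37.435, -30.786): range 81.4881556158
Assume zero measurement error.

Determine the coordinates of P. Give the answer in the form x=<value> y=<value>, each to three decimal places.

x=16.439 y=47.951

eq1: (x + 48.659)² + (y − 33.729)² = 66.6337812232²
eq2: (x − 28.669)² + (y − 8.944)² = 40.8791375307²
eq3: (x − 37.435)² + (y + 30.786)² = 81.4881556158²
eq2−eq3, eq2−eq1 (x²,y² cancel):
  17.532·x − 79.460·y = -3521.965296
  -154.656·x + 49.570·y = -165.519890
det = 17.532·49.570 − -79.460·-154.656 = -11419.904520
x = (-3521.965296·49.570 − -79.460·-165.519890) / -11419.904520 = 16.439370
y = (17.532·-165.519890 − -3521.965296·-154.656) / -11419.904520 = 47.950923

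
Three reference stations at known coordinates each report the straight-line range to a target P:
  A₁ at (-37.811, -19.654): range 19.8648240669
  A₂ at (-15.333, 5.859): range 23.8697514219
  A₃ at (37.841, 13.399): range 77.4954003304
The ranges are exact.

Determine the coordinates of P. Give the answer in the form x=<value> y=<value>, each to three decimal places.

x=-38.522 y=0.198

eq1: (x + 37.811)² + (y + 19.654)² = 19.8648240669²
eq2: (x + 15.333)² + (y − 5.859)² = 23.8697514219²
eq3: (x − 37.841)² + (y − 13.399)² = 77.4954003304²
eq3−eq2, eq3−eq1 (x²,y² cancel):
  -106.348·x − 15.080·y = 4093.726327
  -151.304·x − 66.106·y = 5815.402792
det = -106.348·-66.106 − -15.080·-151.304 = 4748.576568
x = (4093.726327·-66.106 − -15.080·5815.402792) / 4748.576568 = -38.521775
y = (-106.348·5815.402792 − 4093.726327·-151.304) / 4748.576568 = 0.198104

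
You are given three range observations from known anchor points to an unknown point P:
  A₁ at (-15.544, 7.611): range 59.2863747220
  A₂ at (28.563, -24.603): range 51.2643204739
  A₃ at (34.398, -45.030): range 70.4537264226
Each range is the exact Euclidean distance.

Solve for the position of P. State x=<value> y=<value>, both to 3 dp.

eq1: (x + 15.544)² + (y − 7.611)² = 59.2863747220²
eq2: (x − 28.563)² + (y + 24.603)² = 51.2643204739²
eq3: (x − 34.398)² + (y + 45.030)² = 70.4537264226²
eq3−eq2, eq3−eq1 (x²,y² cancel):
  -11.670·x + 40.854·y = 545.926287
  -99.884·x + 105.282·y = -1462.526708
det = -11.670·105.282 − 40.854·-99.884 = 2852.019996
x = (545.926287·105.282 − 40.854·-1462.526708) / 2852.019996 = 41.102895
y = (-11.670·-1462.526708 − 545.926287·-99.884) / 2852.019996 = 25.103957

x=41.103 y=25.104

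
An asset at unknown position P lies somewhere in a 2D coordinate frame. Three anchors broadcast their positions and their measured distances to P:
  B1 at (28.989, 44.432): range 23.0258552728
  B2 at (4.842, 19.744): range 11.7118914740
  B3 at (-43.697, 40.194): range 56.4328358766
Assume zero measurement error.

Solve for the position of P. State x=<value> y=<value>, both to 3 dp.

eq1: (x − 28.989)² + (y − 44.432)² = 23.0258552728²
eq2: (x − 4.842)² + (y − 19.744)² = 11.7118914740²
eq3: (x + 43.697)² + (y − 40.194)² = 56.4328358766²
eq2−eq1, eq2−eq3 (x²,y² cancel):
  48.294·x + 49.376·y = 2008.272636
  -97.078·x + 40.900·y = 64.218382
det = 48.294·40.900 − 49.376·-97.078 = 6768.547928
x = (2008.272636·40.900 − 49.376·64.218382) / 6768.547928 = 11.666831
y = (48.294·64.218382 − 2008.272636·-97.078) / 6768.547928 = 29.261882

x=11.667 y=29.262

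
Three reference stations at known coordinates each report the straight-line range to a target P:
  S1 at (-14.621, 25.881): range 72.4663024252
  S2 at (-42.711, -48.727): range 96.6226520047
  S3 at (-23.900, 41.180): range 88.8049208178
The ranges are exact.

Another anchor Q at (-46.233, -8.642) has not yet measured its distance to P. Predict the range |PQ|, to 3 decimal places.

eq1: (x + 14.621)² + (y − 25.881)² = 72.4663024252²
eq2: (x + 42.711)² + (y + 48.727)² = 96.6226520047²
eq3: (x + 23.900)² + (y − 41.180)² = 88.8049208178²
eq3−eq2, eq3−eq1 (x²,y² cancel):
  -37.622·x − 179.814·y = 481.924731
  18.558·x − 30.598·y = 1251.546376
det = -37.622·-30.598 − -179.814·18.558 = 4488.146168
x = (481.924731·-30.598 − -179.814·1251.546376) / 4488.146168 = 46.856680
y = (-37.622·1251.546376 − 481.924731·18.558) / 4488.146168 = -12.483826
|P − Q| = √((46.856680 − -46.233)² + (-12.483826 − -8.642)²) = 93.168922

93.169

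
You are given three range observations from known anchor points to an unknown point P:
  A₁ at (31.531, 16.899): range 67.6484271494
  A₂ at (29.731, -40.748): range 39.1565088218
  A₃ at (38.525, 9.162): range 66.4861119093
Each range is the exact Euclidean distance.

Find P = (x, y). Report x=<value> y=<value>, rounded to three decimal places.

eq1: (x − 31.531)² + (y − 16.899)² = 67.6484271494²
eq2: (x − 29.731)² + (y + 40.748)² = 39.1565088218²
eq3: (x − 38.525)² + (y − 9.162)² = 66.4861119093²
eq1−eq3, eq1−eq2 (x²,y² cancel):
  13.988·x − 15.474·y = 444.244326
  -3.600·x − 115.294·y = 4307.629216
det = 13.988·-115.294 − -15.474·-3.600 = -1668.438872
x = (444.244326·-115.294 − -15.474·4307.629216) / -1668.438872 = -9.252691
y = (13.988·4307.629216 − 444.244326·-3.600) / -1668.438872 = -37.073217

x=-9.253 y=-37.073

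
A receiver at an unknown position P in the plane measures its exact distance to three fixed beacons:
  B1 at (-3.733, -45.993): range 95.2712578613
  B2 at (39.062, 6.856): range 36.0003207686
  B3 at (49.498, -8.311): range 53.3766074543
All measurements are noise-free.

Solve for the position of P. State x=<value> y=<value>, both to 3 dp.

eq1: (x + 3.733)² + (y + 45.993)² = 95.2712578613²
eq2: (x − 39.062)² + (y − 6.856)² = 36.0003207686²
eq3: (x − 49.498)² + (y + 8.311)² = 53.3766074543²
eq2−eq1, eq2−eq3 (x²,y² cancel):
  -85.590·x − 105.698·y = -7224.142721
  20.872·x − 30.334·y = -606.758983
det = -85.590·-30.334 − -105.698·20.872 = 4802.415716
x = (-7224.142721·-30.334 − -105.698·-606.758983) / 4802.415716 = 32.276243
y = (-85.590·-606.758983 − -7224.142721·20.872) / 4802.415716 = 42.211008

x=32.276 y=42.211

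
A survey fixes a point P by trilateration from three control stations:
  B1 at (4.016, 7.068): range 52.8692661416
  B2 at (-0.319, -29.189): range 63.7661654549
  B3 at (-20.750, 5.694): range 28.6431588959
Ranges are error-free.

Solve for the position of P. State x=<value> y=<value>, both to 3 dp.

x=-48.574 y=12.495

eq1: (x − 4.016)² + (y − 7.068)² = 52.8692661416²
eq2: (x + 0.319)² + (y + 29.189)² = 63.7661654549²
eq3: (x + 20.750)² + (y − 5.694)² = 28.6431588959²
eq2−eq1, eq2−eq3 (x²,y² cancel):
  8.670·x + 72.514·y = 484.949952
  -40.862·x + 69.766·y = 2856.577959
det = 8.670·69.766 − 72.514·-40.862 = 3567.938288
x = (484.949952·69.766 − 72.514·2856.577959) / 3567.938288 = -48.573956
y = (8.670·2856.577959 − 484.949952·-40.862) / 3567.938288 = 12.495327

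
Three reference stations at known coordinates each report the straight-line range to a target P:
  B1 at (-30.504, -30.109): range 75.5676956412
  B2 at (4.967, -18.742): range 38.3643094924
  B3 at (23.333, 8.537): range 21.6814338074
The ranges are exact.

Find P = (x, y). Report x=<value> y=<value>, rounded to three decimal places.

x=40.613 y=-4.558

eq1: (x + 30.504)² + (y + 30.109)² = 75.5676956412²
eq2: (x − 4.967)² + (y + 18.742)² = 38.3643094924²
eq3: (x − 23.333)² + (y − 8.537)² = 21.6814338074²
eq3−eq2, eq3−eq1 (x²,y² cancel):
  -36.732·x − 54.558·y = -1243.111276
  -107.674·x − 77.292·y = -4020.655414
det = -36.732·-77.292 − -54.558·-107.674 = -3035.388348
x = (-1243.111276·-77.292 − -54.558·-4020.655414) / -3035.388348 = 40.613044
y = (-36.732·-4020.655414 − -1243.111276·-107.674) / -3035.388348 = -4.558214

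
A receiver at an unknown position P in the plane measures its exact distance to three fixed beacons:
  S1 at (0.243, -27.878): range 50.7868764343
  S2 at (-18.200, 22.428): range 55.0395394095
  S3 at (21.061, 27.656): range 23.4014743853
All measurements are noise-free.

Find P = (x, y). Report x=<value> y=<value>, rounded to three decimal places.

eq1: (x − 0.243)² + (y + 27.878)² = 50.7868764343²
eq2: (x + 18.200)² + (y − 22.428)² = 55.0395394095²
eq3: (x − 21.061)² + (y − 27.656)² = 23.4014743853²
eq3−eq1, eq3−eq2 (x²,y² cancel):
  -41.636·x − 111.068·y = -2462.855939
  -78.522·x − 10.456·y = -2855.886768
det = -41.636·-10.456 − -111.068·-78.522 = -8285.935480
x = (-2462.855939·-10.456 − -111.068·-2855.886768) / -8285.935480 = 35.173579
y = (-41.636·-2855.886768 − -2462.855939·-78.522) / -8285.935480 = 8.988807

x=35.174 y=8.989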